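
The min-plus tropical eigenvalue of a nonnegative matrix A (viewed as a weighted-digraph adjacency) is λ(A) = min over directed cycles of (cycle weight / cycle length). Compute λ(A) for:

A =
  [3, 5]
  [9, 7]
λ(A) = 3

Enumerate directed cycles and compute their means (weight / length). Sample:
  cycle 0 → 0: weight = 3, length = 1, mean = 3/1 ≈ 3.000
  cycle 1 → 1: weight = 7, length = 1, mean = 7/1 ≈ 7.000
  cycle 0 → 1 → 0: weight = 14, length = 2, mean = 14/2 ≈ 7.000
  cycle 1 → 0 → 1: weight = 14, length = 2, mean = 14/2 ≈ 7.000
Minimum mean = 3.000, attained e.g. along the cycle 0 → 0 with weight 3 and length 1. So λ(A) = 3/1 = 3.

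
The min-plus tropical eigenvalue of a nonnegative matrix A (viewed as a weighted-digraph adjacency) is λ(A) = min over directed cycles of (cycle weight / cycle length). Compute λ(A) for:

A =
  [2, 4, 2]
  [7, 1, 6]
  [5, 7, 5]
λ(A) = 1

Enumerate directed cycles and compute their means (weight / length). Sample:
  cycle 0 → 0: weight = 2, length = 1, mean = 2/1 ≈ 2.000
  cycle 1 → 1: weight = 1, length = 1, mean = 1/1 ≈ 1.000
  cycle 2 → 2: weight = 5, length = 1, mean = 5/1 ≈ 5.000
  cycle 0 → 1 → 0: weight = 11, length = 2, mean = 11/2 ≈ 5.500
  cycle 0 → 2 → 0: weight = 7, length = 2, mean = 7/2 ≈ 3.500
  cycle 1 → 0 → 1: weight = 11, length = 2, mean = 11/2 ≈ 5.500
Minimum mean = 1.000, attained e.g. along the cycle 1 → 1 with weight 1 and length 1. So λ(A) = 1/1 = 1.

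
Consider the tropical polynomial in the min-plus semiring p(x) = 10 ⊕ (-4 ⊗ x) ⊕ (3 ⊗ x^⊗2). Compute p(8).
p(8) = 4

A tropical monomial a ⊗ x^⊗i evaluates to a + i · x. Evaluating each term at x = 8:
  Term 0 contributes 10 + 0 · 8 = 10
  Term 1 contributes -4 + 1 · 8 = 4
  Term 2 contributes 3 + 2 · 8 = 19
p(8) = ⊕ of these = min[10, 4, 19] = 4.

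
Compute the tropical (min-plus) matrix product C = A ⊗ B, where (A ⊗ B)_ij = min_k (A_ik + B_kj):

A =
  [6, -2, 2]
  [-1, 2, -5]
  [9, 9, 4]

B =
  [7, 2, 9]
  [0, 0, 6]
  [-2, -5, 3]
A ⊗ B =
  [-2, -3, 4]
  [-7, -10, -2]
  [2, -1, 7]

Apply the min-plus product entry-by-entry:
  C[0][0] = min over k of (A[0][0] + B[0][0] = 6 + 7 = 13, A[0][1] + B[1][0] = -2 + 0 = -2, A[0][2] + B[2][0] = 2 + -2 = 0) = -2 (attained at k = 1)
  C[0][1] = min over k of (A[0][0] + B[0][1] = 6 + 2 = 8, A[0][1] + B[1][1] = -2 + 0 = -2, A[0][2] + B[2][1] = 2 + -5 = -3) = -3 (attained at k = 2)
  C[0][2] = min over k of (A[0][0] + B[0][2] = 6 + 9 = 15, A[0][1] + B[1][2] = -2 + 6 = 4, A[0][2] + B[2][2] = 2 + 3 = 5) = 4 (attained at k = 1)
  C[1][0] = min over k of (A[1][0] + B[0][0] = -1 + 7 = 6, A[1][1] + B[1][0] = 2 + 0 = 2, A[1][2] + B[2][0] = -5 + -2 = -7) = -7 (attained at k = 2)
  C[1][1] = min over k of (A[1][0] + B[0][1] = -1 + 2 = 1, A[1][1] + B[1][1] = 2 + 0 = 2, A[1][2] + B[2][1] = -5 + -5 = -10) = -10 (attained at k = 2)
  C[1][2] = min over k of (A[1][0] + B[0][2] = -1 + 9 = 8, A[1][1] + B[1][2] = 2 + 6 = 8, A[1][2] + B[2][2] = -5 + 3 = -2) = -2 (attained at k = 2)
  C[2][0] = min over k of (A[2][0] + B[0][0] = 9 + 7 = 16, A[2][1] + B[1][0] = 9 + 0 = 9, A[2][2] + B[2][0] = 4 + -2 = 2) = 2 (attained at k = 2)
  C[2][1] = min over k of (A[2][0] + B[0][1] = 9 + 2 = 11, A[2][1] + B[1][1] = 9 + 0 = 9, A[2][2] + B[2][1] = 4 + -5 = -1) = -1 (attained at k = 2)
  C[2][2] = min over k of (A[2][0] + B[0][2] = 9 + 9 = 18, A[2][1] + B[1][2] = 9 + 6 = 15, A[2][2] + B[2][2] = 4 + 3 = 7) = 7 (attained at k = 2)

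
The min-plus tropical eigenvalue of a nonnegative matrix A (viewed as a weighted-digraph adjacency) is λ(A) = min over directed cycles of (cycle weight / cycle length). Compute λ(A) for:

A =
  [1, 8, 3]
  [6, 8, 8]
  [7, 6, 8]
λ(A) = 1

Enumerate directed cycles and compute their means (weight / length). Sample:
  cycle 0 → 0: weight = 1, length = 1, mean = 1/1 ≈ 1.000
  cycle 1 → 1: weight = 8, length = 1, mean = 8/1 ≈ 8.000
  cycle 2 → 2: weight = 8, length = 1, mean = 8/1 ≈ 8.000
  cycle 0 → 1 → 0: weight = 14, length = 2, mean = 14/2 ≈ 7.000
  cycle 0 → 2 → 0: weight = 10, length = 2, mean = 10/2 ≈ 5.000
  cycle 1 → 0 → 1: weight = 14, length = 2, mean = 14/2 ≈ 7.000
Minimum mean = 1.000, attained e.g. along the cycle 0 → 0 with weight 1 and length 1. So λ(A) = 1/1 = 1.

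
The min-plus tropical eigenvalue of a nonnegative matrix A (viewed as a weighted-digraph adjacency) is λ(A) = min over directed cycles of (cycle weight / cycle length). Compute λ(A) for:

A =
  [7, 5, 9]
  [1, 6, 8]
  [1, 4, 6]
λ(A) = 3

Enumerate directed cycles and compute their means (weight / length). Sample:
  cycle 0 → 0: weight = 7, length = 1, mean = 7/1 ≈ 7.000
  cycle 1 → 1: weight = 6, length = 1, mean = 6/1 ≈ 6.000
  cycle 2 → 2: weight = 6, length = 1, mean = 6/1 ≈ 6.000
  cycle 0 → 1 → 0: weight = 6, length = 2, mean = 6/2 ≈ 3.000
  cycle 0 → 2 → 0: weight = 10, length = 2, mean = 10/2 ≈ 5.000
  cycle 1 → 0 → 1: weight = 6, length = 2, mean = 6/2 ≈ 3.000
Minimum mean = 3.000, attained e.g. along the cycle 0 → 1 → 0 with weight 6 and length 2. So λ(A) = 6/2 = 3.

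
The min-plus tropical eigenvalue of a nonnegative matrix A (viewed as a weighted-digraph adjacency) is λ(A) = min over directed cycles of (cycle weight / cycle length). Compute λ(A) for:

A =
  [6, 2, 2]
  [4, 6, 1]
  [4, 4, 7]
λ(A) = 7/3

Enumerate directed cycles and compute their means (weight / length). Sample:
  cycle 0 → 0: weight = 6, length = 1, mean = 6/1 ≈ 6.000
  cycle 1 → 1: weight = 6, length = 1, mean = 6/1 ≈ 6.000
  cycle 2 → 2: weight = 7, length = 1, mean = 7/1 ≈ 7.000
  cycle 0 → 1 → 0: weight = 6, length = 2, mean = 6/2 ≈ 3.000
  cycle 0 → 2 → 0: weight = 6, length = 2, mean = 6/2 ≈ 3.000
  cycle 1 → 0 → 1: weight = 6, length = 2, mean = 6/2 ≈ 3.000
Minimum mean = 2.333, attained e.g. along the cycle 0 → 1 → 2 → 0 with weight 7 and length 3. So λ(A) = 7/3 = 7/3.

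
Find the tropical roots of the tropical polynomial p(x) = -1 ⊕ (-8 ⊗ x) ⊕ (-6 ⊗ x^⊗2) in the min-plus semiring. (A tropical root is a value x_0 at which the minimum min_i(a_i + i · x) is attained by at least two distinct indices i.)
Roots: {-2, 7}

Each tropical root is a break point of the lower envelope of the lines y = a_i + i · x (there are 3 lines, with slopes 0, 1, ..., 2). Only the lines that attain the minimum somewhere contribute to roots; other lines are dominated. Here the surviving (envelope) indices are i = 2, i = 1, i = 0.
Intersections between consecutive envelope lines give the roots: for adjacent envelope indices i < j the intersection is x = (a_i − a_j) / (j − i). Reading off the sorted break points: {-2, 7}.
Verification: at each break x_0, at least two indices attain the minimum of min_i(a_i + i · x_0).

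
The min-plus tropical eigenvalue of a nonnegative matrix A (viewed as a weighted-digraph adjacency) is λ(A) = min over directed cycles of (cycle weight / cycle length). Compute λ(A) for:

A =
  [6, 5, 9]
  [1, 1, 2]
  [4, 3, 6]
λ(A) = 1

Enumerate directed cycles and compute their means (weight / length). Sample:
  cycle 0 → 0: weight = 6, length = 1, mean = 6/1 ≈ 6.000
  cycle 1 → 1: weight = 1, length = 1, mean = 1/1 ≈ 1.000
  cycle 2 → 2: weight = 6, length = 1, mean = 6/1 ≈ 6.000
  cycle 0 → 1 → 0: weight = 6, length = 2, mean = 6/2 ≈ 3.000
  cycle 0 → 2 → 0: weight = 13, length = 2, mean = 13/2 ≈ 6.500
  cycle 1 → 0 → 1: weight = 6, length = 2, mean = 6/2 ≈ 3.000
Minimum mean = 1.000, attained e.g. along the cycle 1 → 1 with weight 1 and length 1. So λ(A) = 1/1 = 1.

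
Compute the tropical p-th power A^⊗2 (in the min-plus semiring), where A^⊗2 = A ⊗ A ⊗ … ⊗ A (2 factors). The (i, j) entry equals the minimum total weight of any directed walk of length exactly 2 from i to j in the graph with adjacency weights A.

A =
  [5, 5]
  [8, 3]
A^⊗2 =
  [10, 8]
  [11, 6]

Each entry (A^⊗2)_ij equals the minimum over all length-2 walks i = v_0 → v_1 → … → v_2 = j of Σ_t A[v_t][v_{t+1}]. For example, for (i, j) = (0, 1) we minimise over 2 possible intermediate vertex sequences; the minimum is 8, attained along the walk 0 → 1 → 1.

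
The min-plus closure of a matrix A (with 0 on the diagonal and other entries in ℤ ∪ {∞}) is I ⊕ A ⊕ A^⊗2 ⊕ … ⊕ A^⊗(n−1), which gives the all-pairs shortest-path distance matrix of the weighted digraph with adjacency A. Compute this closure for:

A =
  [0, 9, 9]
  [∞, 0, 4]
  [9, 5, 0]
Closure =
  [0, 9, 9]
  [13, 0, 4]
  [9, 5, 0]

This is the Floyd-Warshall all-pairs shortest-path computation. For each intermediate vertex k = 0, 1, …, 2, update dist[i][j] ← min(dist[i][j], dist[i][k] + dist[k][j]). The final matrix gives, for each (i, j), the minimum total weight of any directed path from i to j (possibly empty when i = j).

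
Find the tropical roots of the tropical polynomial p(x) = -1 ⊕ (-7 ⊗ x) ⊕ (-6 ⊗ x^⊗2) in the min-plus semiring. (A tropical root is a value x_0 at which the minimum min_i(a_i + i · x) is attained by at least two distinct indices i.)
Roots: {-1, 6}

Each tropical root is a break point of the lower envelope of the lines y = a_i + i · x (there are 3 lines, with slopes 0, 1, ..., 2). Only the lines that attain the minimum somewhere contribute to roots; other lines are dominated. Here the surviving (envelope) indices are i = 2, i = 1, i = 0.
Intersections between consecutive envelope lines give the roots: for adjacent envelope indices i < j the intersection is x = (a_i − a_j) / (j − i). Reading off the sorted break points: {-1, 6}.
Verification: at each break x_0, at least two indices attain the minimum of min_i(a_i + i · x_0).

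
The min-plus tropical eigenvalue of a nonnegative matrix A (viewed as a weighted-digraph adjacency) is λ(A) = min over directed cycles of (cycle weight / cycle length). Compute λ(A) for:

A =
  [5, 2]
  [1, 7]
λ(A) = 3/2

Enumerate directed cycles and compute their means (weight / length). Sample:
  cycle 0 → 0: weight = 5, length = 1, mean = 5/1 ≈ 5.000
  cycle 1 → 1: weight = 7, length = 1, mean = 7/1 ≈ 7.000
  cycle 0 → 1 → 0: weight = 3, length = 2, mean = 3/2 ≈ 1.500
  cycle 1 → 0 → 1: weight = 3, length = 2, mean = 3/2 ≈ 1.500
Minimum mean = 1.500, attained e.g. along the cycle 0 → 1 → 0 with weight 3 and length 2. So λ(A) = 3/2 = 3/2.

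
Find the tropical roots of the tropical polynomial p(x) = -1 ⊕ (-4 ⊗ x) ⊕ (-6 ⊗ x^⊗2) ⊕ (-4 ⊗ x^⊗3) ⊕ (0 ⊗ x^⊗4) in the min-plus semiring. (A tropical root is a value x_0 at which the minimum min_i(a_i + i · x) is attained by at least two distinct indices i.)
Roots: {-4, -2, 2, 3}

Each tropical root is a break point of the lower envelope of the lines y = a_i + i · x (there are 5 lines, with slopes 0, 1, ..., 4). Only the lines that attain the minimum somewhere contribute to roots; other lines are dominated. Here the surviving (envelope) indices are i = 4, i = 3, i = 2, i = 1, i = 0.
Intersections between consecutive envelope lines give the roots: for adjacent envelope indices i < j the intersection is x = (a_i − a_j) / (j − i). Reading off the sorted break points: {-4, -2, 2, 3}.
Verification: at each break x_0, at least two indices attain the minimum of min_i(a_i + i · x_0).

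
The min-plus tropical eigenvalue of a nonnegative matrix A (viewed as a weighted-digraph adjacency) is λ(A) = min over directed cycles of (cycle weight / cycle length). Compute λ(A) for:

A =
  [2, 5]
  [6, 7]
λ(A) = 2

Enumerate directed cycles and compute their means (weight / length). Sample:
  cycle 0 → 0: weight = 2, length = 1, mean = 2/1 ≈ 2.000
  cycle 1 → 1: weight = 7, length = 1, mean = 7/1 ≈ 7.000
  cycle 0 → 1 → 0: weight = 11, length = 2, mean = 11/2 ≈ 5.500
  cycle 1 → 0 → 1: weight = 11, length = 2, mean = 11/2 ≈ 5.500
Minimum mean = 2.000, attained e.g. along the cycle 0 → 0 with weight 2 and length 1. So λ(A) = 2/1 = 2.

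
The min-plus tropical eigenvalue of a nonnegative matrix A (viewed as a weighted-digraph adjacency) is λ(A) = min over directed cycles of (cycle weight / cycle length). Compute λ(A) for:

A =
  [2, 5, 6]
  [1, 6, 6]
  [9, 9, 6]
λ(A) = 2

Enumerate directed cycles and compute their means (weight / length). Sample:
  cycle 0 → 0: weight = 2, length = 1, mean = 2/1 ≈ 2.000
  cycle 1 → 1: weight = 6, length = 1, mean = 6/1 ≈ 6.000
  cycle 2 → 2: weight = 6, length = 1, mean = 6/1 ≈ 6.000
  cycle 0 → 1 → 0: weight = 6, length = 2, mean = 6/2 ≈ 3.000
  cycle 0 → 2 → 0: weight = 15, length = 2, mean = 15/2 ≈ 7.500
  cycle 1 → 0 → 1: weight = 6, length = 2, mean = 6/2 ≈ 3.000
Minimum mean = 2.000, attained e.g. along the cycle 0 → 0 with weight 2 and length 1. So λ(A) = 2/1 = 2.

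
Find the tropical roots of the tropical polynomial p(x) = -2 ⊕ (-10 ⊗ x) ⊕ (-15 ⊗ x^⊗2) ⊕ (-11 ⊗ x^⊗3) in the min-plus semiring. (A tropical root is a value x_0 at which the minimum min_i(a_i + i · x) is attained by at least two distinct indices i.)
Roots: {-4, 5, 8}

Each tropical root is a break point of the lower envelope of the lines y = a_i + i · x (there are 4 lines, with slopes 0, 1, ..., 3). Only the lines that attain the minimum somewhere contribute to roots; other lines are dominated. Here the surviving (envelope) indices are i = 3, i = 2, i = 1, i = 0.
Intersections between consecutive envelope lines give the roots: for adjacent envelope indices i < j the intersection is x = (a_i − a_j) / (j − i). Reading off the sorted break points: {-4, 5, 8}.
Verification: at each break x_0, at least two indices attain the minimum of min_i(a_i + i · x_0).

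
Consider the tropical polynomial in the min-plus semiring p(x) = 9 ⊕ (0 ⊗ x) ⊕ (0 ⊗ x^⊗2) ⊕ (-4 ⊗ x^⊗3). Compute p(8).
p(8) = 8

A tropical monomial a ⊗ x^⊗i evaluates to a + i · x. Evaluating each term at x = 8:
  Term 0 contributes 9 + 0 · 8 = 9
  Term 1 contributes 0 + 1 · 8 = 8
  Term 2 contributes 0 + 2 · 8 = 16
  Term 3 contributes -4 + 3 · 8 = 20
p(8) = ⊕ of these = min[9, 8, 16, 20] = 8.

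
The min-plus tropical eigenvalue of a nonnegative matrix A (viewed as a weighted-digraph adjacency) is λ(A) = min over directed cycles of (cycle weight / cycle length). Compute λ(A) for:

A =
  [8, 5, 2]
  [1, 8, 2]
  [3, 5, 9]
λ(A) = 5/2

Enumerate directed cycles and compute their means (weight / length). Sample:
  cycle 0 → 0: weight = 8, length = 1, mean = 8/1 ≈ 8.000
  cycle 1 → 1: weight = 8, length = 1, mean = 8/1 ≈ 8.000
  cycle 2 → 2: weight = 9, length = 1, mean = 9/1 ≈ 9.000
  cycle 0 → 1 → 0: weight = 6, length = 2, mean = 6/2 ≈ 3.000
  cycle 0 → 2 → 0: weight = 5, length = 2, mean = 5/2 ≈ 2.500
  cycle 1 → 0 → 1: weight = 6, length = 2, mean = 6/2 ≈ 3.000
Minimum mean = 2.500, attained e.g. along the cycle 0 → 2 → 0 with weight 5 and length 2. So λ(A) = 5/2 = 5/2.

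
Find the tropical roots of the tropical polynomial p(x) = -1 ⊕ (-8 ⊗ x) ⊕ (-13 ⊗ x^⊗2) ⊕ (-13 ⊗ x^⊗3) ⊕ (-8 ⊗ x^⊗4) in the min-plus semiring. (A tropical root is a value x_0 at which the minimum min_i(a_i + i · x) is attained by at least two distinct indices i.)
Roots: {-5, 0, 5, 7}

Each tropical root is a break point of the lower envelope of the lines y = a_i + i · x (there are 5 lines, with slopes 0, 1, ..., 4). Only the lines that attain the minimum somewhere contribute to roots; other lines are dominated. Here the surviving (envelope) indices are i = 4, i = 3, i = 2, i = 1, i = 0.
Intersections between consecutive envelope lines give the roots: for adjacent envelope indices i < j the intersection is x = (a_i − a_j) / (j − i). Reading off the sorted break points: {-5, 0, 5, 7}.
Verification: at each break x_0, at least two indices attain the minimum of min_i(a_i + i · x_0).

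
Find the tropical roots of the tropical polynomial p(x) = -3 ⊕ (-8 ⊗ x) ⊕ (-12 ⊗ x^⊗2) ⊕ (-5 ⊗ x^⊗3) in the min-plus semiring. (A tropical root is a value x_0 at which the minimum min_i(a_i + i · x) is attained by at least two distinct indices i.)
Roots: {-7, 4, 5}

Each tropical root is a break point of the lower envelope of the lines y = a_i + i · x (there are 4 lines, with slopes 0, 1, ..., 3). Only the lines that attain the minimum somewhere contribute to roots; other lines are dominated. Here the surviving (envelope) indices are i = 3, i = 2, i = 1, i = 0.
Intersections between consecutive envelope lines give the roots: for adjacent envelope indices i < j the intersection is x = (a_i − a_j) / (j − i). Reading off the sorted break points: {-7, 4, 5}.
Verification: at each break x_0, at least two indices attain the minimum of min_i(a_i + i · x_0).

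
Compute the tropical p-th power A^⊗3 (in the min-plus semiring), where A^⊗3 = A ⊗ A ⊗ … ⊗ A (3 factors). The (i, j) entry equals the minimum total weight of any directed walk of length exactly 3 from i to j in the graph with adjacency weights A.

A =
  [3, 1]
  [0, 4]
A^⊗3 =
  [4, 2]
  [1, 4]

Each entry (A^⊗3)_ij equals the minimum over all length-3 walks i = v_0 → v_1 → … → v_3 = j of Σ_t A[v_t][v_{t+1}]. For example, for (i, j) = (0, 1) we minimise over 4 possible intermediate vertex sequences; the minimum is 2, attained along the walk 0 → 1 → 0 → 1.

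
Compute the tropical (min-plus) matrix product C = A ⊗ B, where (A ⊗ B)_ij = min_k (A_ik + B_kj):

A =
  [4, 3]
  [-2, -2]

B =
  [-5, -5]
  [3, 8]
A ⊗ B =
  [-1, -1]
  [-7, -7]

Apply the min-plus product entry-by-entry:
  C[0][0] = min over k of (A[0][0] + B[0][0] = 4 + -5 = -1, A[0][1] + B[1][0] = 3 + 3 = 6) = -1 (attained at k = 0)
  C[0][1] = min over k of (A[0][0] + B[0][1] = 4 + -5 = -1, A[0][1] + B[1][1] = 3 + 8 = 11) = -1 (attained at k = 0)
  C[1][0] = min over k of (A[1][0] + B[0][0] = -2 + -5 = -7, A[1][1] + B[1][0] = -2 + 3 = 1) = -7 (attained at k = 0)
  C[1][1] = min over k of (A[1][0] + B[0][1] = -2 + -5 = -7, A[1][1] + B[1][1] = -2 + 8 = 6) = -7 (attained at k = 0)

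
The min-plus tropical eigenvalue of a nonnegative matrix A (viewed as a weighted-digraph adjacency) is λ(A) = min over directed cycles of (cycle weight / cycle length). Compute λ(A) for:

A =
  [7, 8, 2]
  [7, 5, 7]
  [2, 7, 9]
λ(A) = 2

Enumerate directed cycles and compute their means (weight / length). Sample:
  cycle 0 → 0: weight = 7, length = 1, mean = 7/1 ≈ 7.000
  cycle 1 → 1: weight = 5, length = 1, mean = 5/1 ≈ 5.000
  cycle 2 → 2: weight = 9, length = 1, mean = 9/1 ≈ 9.000
  cycle 0 → 1 → 0: weight = 15, length = 2, mean = 15/2 ≈ 7.500
  cycle 0 → 2 → 0: weight = 4, length = 2, mean = 4/2 ≈ 2.000
  cycle 1 → 0 → 1: weight = 15, length = 2, mean = 15/2 ≈ 7.500
Minimum mean = 2.000, attained e.g. along the cycle 0 → 2 → 0 with weight 4 and length 2. So λ(A) = 4/2 = 2.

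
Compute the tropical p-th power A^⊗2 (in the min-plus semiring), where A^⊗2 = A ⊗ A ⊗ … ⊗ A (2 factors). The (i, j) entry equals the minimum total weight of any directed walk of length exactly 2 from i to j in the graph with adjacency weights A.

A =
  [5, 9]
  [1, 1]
A^⊗2 =
  [10, 10]
  [2, 2]

Each entry (A^⊗2)_ij equals the minimum over all length-2 walks i = v_0 → v_1 → … → v_2 = j of Σ_t A[v_t][v_{t+1}]. For example, for (i, j) = (0, 1) we minimise over 2 possible intermediate vertex sequences; the minimum is 10, attained along the walk 0 → 1 → 1.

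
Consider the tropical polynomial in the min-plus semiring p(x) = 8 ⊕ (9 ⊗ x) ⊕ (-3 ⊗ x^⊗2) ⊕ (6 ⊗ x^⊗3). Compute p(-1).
p(-1) = -5

A tropical monomial a ⊗ x^⊗i evaluates to a + i · x. Evaluating each term at x = -1:
  Term 0 contributes 8 + 0 · -1 = 8
  Term 1 contributes 9 + 1 · -1 = 8
  Term 2 contributes -3 + 2 · -1 = -5
  Term 3 contributes 6 + 3 · -1 = 3
p(-1) = ⊕ of these = min[8, 8, -5, 3] = -5.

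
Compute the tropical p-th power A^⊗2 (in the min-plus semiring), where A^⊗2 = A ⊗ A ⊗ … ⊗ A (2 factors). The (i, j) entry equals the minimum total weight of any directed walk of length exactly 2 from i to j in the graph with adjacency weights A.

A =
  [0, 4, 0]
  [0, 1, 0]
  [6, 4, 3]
A^⊗2 =
  [0, 4, 0]
  [0, 2, 0]
  [4, 5, 4]

Each entry (A^⊗2)_ij equals the minimum over all length-2 walks i = v_0 → v_1 → … → v_2 = j of Σ_t A[v_t][v_{t+1}]. For example, for (i, j) = (0, 2) we minimise over 3 possible intermediate vertex sequences; the minimum is 0, attained along the walk 0 → 0 → 2.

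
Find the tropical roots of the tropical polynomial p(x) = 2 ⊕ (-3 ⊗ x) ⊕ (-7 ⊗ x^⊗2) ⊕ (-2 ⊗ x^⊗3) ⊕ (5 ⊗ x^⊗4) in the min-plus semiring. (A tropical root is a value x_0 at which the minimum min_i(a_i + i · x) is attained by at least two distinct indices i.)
Roots: {-7, -5, 4, 5}

Each tropical root is a break point of the lower envelope of the lines y = a_i + i · x (there are 5 lines, with slopes 0, 1, ..., 4). Only the lines that attain the minimum somewhere contribute to roots; other lines are dominated. Here the surviving (envelope) indices are i = 4, i = 3, i = 2, i = 1, i = 0.
Intersections between consecutive envelope lines give the roots: for adjacent envelope indices i < j the intersection is x = (a_i − a_j) / (j − i). Reading off the sorted break points: {-7, -5, 4, 5}.
Verification: at each break x_0, at least two indices attain the minimum of min_i(a_i + i · x_0).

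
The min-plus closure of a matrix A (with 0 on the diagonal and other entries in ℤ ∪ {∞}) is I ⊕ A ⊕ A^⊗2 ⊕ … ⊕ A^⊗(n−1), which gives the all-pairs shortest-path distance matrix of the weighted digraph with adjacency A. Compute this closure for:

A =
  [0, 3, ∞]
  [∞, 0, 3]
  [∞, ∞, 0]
Closure =
  [0, 3, 6]
  [∞, 0, 3]
  [∞, ∞, 0]

This is the Floyd-Warshall all-pairs shortest-path computation. For each intermediate vertex k = 0, 1, …, 2, update dist[i][j] ← min(dist[i][j], dist[i][k] + dist[k][j]). The final matrix gives, for each (i, j), the minimum total weight of any directed path from i to j (possibly empty when i = j).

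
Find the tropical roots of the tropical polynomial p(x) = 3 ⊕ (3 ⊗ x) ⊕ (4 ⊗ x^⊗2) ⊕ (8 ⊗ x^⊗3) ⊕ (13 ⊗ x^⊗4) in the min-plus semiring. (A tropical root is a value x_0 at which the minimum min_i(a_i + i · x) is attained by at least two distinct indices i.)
Roots: {-5, -4, -1, 0}

Each tropical root is a break point of the lower envelope of the lines y = a_i + i · x (there are 5 lines, with slopes 0, 1, ..., 4). Only the lines that attain the minimum somewhere contribute to roots; other lines are dominated. Here the surviving (envelope) indices are i = 4, i = 3, i = 2, i = 1, i = 0.
Intersections between consecutive envelope lines give the roots: for adjacent envelope indices i < j the intersection is x = (a_i − a_j) / (j − i). Reading off the sorted break points: {-5, -4, -1, 0}.
Verification: at each break x_0, at least two indices attain the minimum of min_i(a_i + i · x_0).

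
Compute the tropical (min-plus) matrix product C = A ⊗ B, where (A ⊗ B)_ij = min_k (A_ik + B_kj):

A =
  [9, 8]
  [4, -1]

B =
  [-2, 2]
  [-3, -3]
A ⊗ B =
  [5, 5]
  [-4, -4]

Apply the min-plus product entry-by-entry:
  C[0][0] = min over k of (A[0][0] + B[0][0] = 9 + -2 = 7, A[0][1] + B[1][0] = 8 + -3 = 5) = 5 (attained at k = 1)
  C[0][1] = min over k of (A[0][0] + B[0][1] = 9 + 2 = 11, A[0][1] + B[1][1] = 8 + -3 = 5) = 5 (attained at k = 1)
  C[1][0] = min over k of (A[1][0] + B[0][0] = 4 + -2 = 2, A[1][1] + B[1][0] = -1 + -3 = -4) = -4 (attained at k = 1)
  C[1][1] = min over k of (A[1][0] + B[0][1] = 4 + 2 = 6, A[1][1] + B[1][1] = -1 + -3 = -4) = -4 (attained at k = 1)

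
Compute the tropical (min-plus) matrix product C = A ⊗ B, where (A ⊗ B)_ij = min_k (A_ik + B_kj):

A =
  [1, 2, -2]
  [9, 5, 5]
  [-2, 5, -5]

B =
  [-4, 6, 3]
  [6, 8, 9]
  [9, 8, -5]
A ⊗ B =
  [-3, 6, -7]
  [5, 13, 0]
  [-6, 3, -10]

Apply the min-plus product entry-by-entry:
  C[0][0] = min over k of (A[0][0] + B[0][0] = 1 + -4 = -3, A[0][1] + B[1][0] = 2 + 6 = 8, A[0][2] + B[2][0] = -2 + 9 = 7) = -3 (attained at k = 0)
  C[0][1] = min over k of (A[0][0] + B[0][1] = 1 + 6 = 7, A[0][1] + B[1][1] = 2 + 8 = 10, A[0][2] + B[2][1] = -2 + 8 = 6) = 6 (attained at k = 2)
  C[0][2] = min over k of (A[0][0] + B[0][2] = 1 + 3 = 4, A[0][1] + B[1][2] = 2 + 9 = 11, A[0][2] + B[2][2] = -2 + -5 = -7) = -7 (attained at k = 2)
  C[1][0] = min over k of (A[1][0] + B[0][0] = 9 + -4 = 5, A[1][1] + B[1][0] = 5 + 6 = 11, A[1][2] + B[2][0] = 5 + 9 = 14) = 5 (attained at k = 0)
  C[1][1] = min over k of (A[1][0] + B[0][1] = 9 + 6 = 15, A[1][1] + B[1][1] = 5 + 8 = 13, A[1][2] + B[2][1] = 5 + 8 = 13) = 13 (attained at k = 1)
  C[1][2] = min over k of (A[1][0] + B[0][2] = 9 + 3 = 12, A[1][1] + B[1][2] = 5 + 9 = 14, A[1][2] + B[2][2] = 5 + -5 = 0) = 0 (attained at k = 2)
  C[2][0] = min over k of (A[2][0] + B[0][0] = -2 + -4 = -6, A[2][1] + B[1][0] = 5 + 6 = 11, A[2][2] + B[2][0] = -5 + 9 = 4) = -6 (attained at k = 0)
  C[2][1] = min over k of (A[2][0] + B[0][1] = -2 + 6 = 4, A[2][1] + B[1][1] = 5 + 8 = 13, A[2][2] + B[2][1] = -5 + 8 = 3) = 3 (attained at k = 2)
  C[2][2] = min over k of (A[2][0] + B[0][2] = -2 + 3 = 1, A[2][1] + B[1][2] = 5 + 9 = 14, A[2][2] + B[2][2] = -5 + -5 = -10) = -10 (attained at k = 2)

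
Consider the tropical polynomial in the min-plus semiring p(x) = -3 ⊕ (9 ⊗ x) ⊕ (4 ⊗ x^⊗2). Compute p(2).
p(2) = -3

A tropical monomial a ⊗ x^⊗i evaluates to a + i · x. Evaluating each term at x = 2:
  Term 0 contributes -3 + 0 · 2 = -3
  Term 1 contributes 9 + 1 · 2 = 11
  Term 2 contributes 4 + 2 · 2 = 8
p(2) = ⊕ of these = min[-3, 11, 8] = -3.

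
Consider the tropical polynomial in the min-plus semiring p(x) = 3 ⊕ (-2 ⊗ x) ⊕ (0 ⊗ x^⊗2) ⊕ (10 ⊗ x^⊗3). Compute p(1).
p(1) = -1

A tropical monomial a ⊗ x^⊗i evaluates to a + i · x. Evaluating each term at x = 1:
  Term 0 contributes 3 + 0 · 1 = 3
  Term 1 contributes -2 + 1 · 1 = -1
  Term 2 contributes 0 + 2 · 1 = 2
  Term 3 contributes 10 + 3 · 1 = 13
p(1) = ⊕ of these = min[3, -1, 2, 13] = -1.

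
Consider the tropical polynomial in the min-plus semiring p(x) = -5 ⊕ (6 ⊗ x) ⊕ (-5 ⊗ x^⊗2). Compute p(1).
p(1) = -5

A tropical monomial a ⊗ x^⊗i evaluates to a + i · x. Evaluating each term at x = 1:
  Term 0 contributes -5 + 0 · 1 = -5
  Term 1 contributes 6 + 1 · 1 = 7
  Term 2 contributes -5 + 2 · 1 = -3
p(1) = ⊕ of these = min[-5, 7, -3] = -5.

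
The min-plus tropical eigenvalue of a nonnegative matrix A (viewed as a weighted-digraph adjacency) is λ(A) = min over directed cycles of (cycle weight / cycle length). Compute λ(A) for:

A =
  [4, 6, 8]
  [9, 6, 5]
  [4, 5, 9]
λ(A) = 4

Enumerate directed cycles and compute their means (weight / length). Sample:
  cycle 0 → 0: weight = 4, length = 1, mean = 4/1 ≈ 4.000
  cycle 1 → 1: weight = 6, length = 1, mean = 6/1 ≈ 6.000
  cycle 2 → 2: weight = 9, length = 1, mean = 9/1 ≈ 9.000
  cycle 0 → 1 → 0: weight = 15, length = 2, mean = 15/2 ≈ 7.500
  cycle 0 → 2 → 0: weight = 12, length = 2, mean = 12/2 ≈ 6.000
  cycle 1 → 0 → 1: weight = 15, length = 2, mean = 15/2 ≈ 7.500
Minimum mean = 4.000, attained e.g. along the cycle 0 → 0 with weight 4 and length 1. So λ(A) = 4/1 = 4.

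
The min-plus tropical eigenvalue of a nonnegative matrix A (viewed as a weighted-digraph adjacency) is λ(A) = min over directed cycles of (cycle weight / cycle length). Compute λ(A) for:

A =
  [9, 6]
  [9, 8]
λ(A) = 15/2

Enumerate directed cycles and compute their means (weight / length). Sample:
  cycle 0 → 0: weight = 9, length = 1, mean = 9/1 ≈ 9.000
  cycle 1 → 1: weight = 8, length = 1, mean = 8/1 ≈ 8.000
  cycle 0 → 1 → 0: weight = 15, length = 2, mean = 15/2 ≈ 7.500
  cycle 1 → 0 → 1: weight = 15, length = 2, mean = 15/2 ≈ 7.500
Minimum mean = 7.500, attained e.g. along the cycle 0 → 1 → 0 with weight 15 and length 2. So λ(A) = 15/2 = 15/2.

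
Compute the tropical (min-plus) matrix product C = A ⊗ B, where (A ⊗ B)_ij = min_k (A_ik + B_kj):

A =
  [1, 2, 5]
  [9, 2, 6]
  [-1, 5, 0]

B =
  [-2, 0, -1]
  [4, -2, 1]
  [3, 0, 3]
A ⊗ B =
  [-1, 0, 0]
  [6, 0, 3]
  [-3, -1, -2]

Apply the min-plus product entry-by-entry:
  C[0][0] = min over k of (A[0][0] + B[0][0] = 1 + -2 = -1, A[0][1] + B[1][0] = 2 + 4 = 6, A[0][2] + B[2][0] = 5 + 3 = 8) = -1 (attained at k = 0)
  C[0][1] = min over k of (A[0][0] + B[0][1] = 1 + 0 = 1, A[0][1] + B[1][1] = 2 + -2 = 0, A[0][2] + B[2][1] = 5 + 0 = 5) = 0 (attained at k = 1)
  C[0][2] = min over k of (A[0][0] + B[0][2] = 1 + -1 = 0, A[0][1] + B[1][2] = 2 + 1 = 3, A[0][2] + B[2][2] = 5 + 3 = 8) = 0 (attained at k = 0)
  C[1][0] = min over k of (A[1][0] + B[0][0] = 9 + -2 = 7, A[1][1] + B[1][0] = 2 + 4 = 6, A[1][2] + B[2][0] = 6 + 3 = 9) = 6 (attained at k = 1)
  C[1][1] = min over k of (A[1][0] + B[0][1] = 9 + 0 = 9, A[1][1] + B[1][1] = 2 + -2 = 0, A[1][2] + B[2][1] = 6 + 0 = 6) = 0 (attained at k = 1)
  C[1][2] = min over k of (A[1][0] + B[0][2] = 9 + -1 = 8, A[1][1] + B[1][2] = 2 + 1 = 3, A[1][2] + B[2][2] = 6 + 3 = 9) = 3 (attained at k = 1)
  C[2][0] = min over k of (A[2][0] + B[0][0] = -1 + -2 = -3, A[2][1] + B[1][0] = 5 + 4 = 9, A[2][2] + B[2][0] = 0 + 3 = 3) = -3 (attained at k = 0)
  C[2][1] = min over k of (A[2][0] + B[0][1] = -1 + 0 = -1, A[2][1] + B[1][1] = 5 + -2 = 3, A[2][2] + B[2][1] = 0 + 0 = 0) = -1 (attained at k = 0)
  C[2][2] = min over k of (A[2][0] + B[0][2] = -1 + -1 = -2, A[2][1] + B[1][2] = 5 + 1 = 6, A[2][2] + B[2][2] = 0 + 3 = 3) = -2 (attained at k = 0)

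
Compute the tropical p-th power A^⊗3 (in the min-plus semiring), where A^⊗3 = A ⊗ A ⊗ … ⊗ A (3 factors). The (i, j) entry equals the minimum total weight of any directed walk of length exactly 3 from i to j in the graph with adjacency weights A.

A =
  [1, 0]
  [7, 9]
A^⊗3 =
  [3, 2]
  [9, 8]

Each entry (A^⊗3)_ij equals the minimum over all length-3 walks i = v_0 → v_1 → … → v_3 = j of Σ_t A[v_t][v_{t+1}]. For example, for (i, j) = (0, 1) we minimise over 4 possible intermediate vertex sequences; the minimum is 2, attained along the walk 0 → 0 → 0 → 1.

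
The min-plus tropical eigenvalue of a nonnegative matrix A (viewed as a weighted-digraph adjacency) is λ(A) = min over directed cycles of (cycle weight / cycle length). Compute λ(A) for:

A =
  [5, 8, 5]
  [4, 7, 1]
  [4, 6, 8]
λ(A) = 7/2

Enumerate directed cycles and compute their means (weight / length). Sample:
  cycle 0 → 0: weight = 5, length = 1, mean = 5/1 ≈ 5.000
  cycle 1 → 1: weight = 7, length = 1, mean = 7/1 ≈ 7.000
  cycle 2 → 2: weight = 8, length = 1, mean = 8/1 ≈ 8.000
  cycle 0 → 1 → 0: weight = 12, length = 2, mean = 12/2 ≈ 6.000
  cycle 0 → 2 → 0: weight = 9, length = 2, mean = 9/2 ≈ 4.500
  cycle 1 → 0 → 1: weight = 12, length = 2, mean = 12/2 ≈ 6.000
Minimum mean = 3.500, attained e.g. along the cycle 1 → 2 → 1 with weight 7 and length 2. So λ(A) = 7/2 = 7/2.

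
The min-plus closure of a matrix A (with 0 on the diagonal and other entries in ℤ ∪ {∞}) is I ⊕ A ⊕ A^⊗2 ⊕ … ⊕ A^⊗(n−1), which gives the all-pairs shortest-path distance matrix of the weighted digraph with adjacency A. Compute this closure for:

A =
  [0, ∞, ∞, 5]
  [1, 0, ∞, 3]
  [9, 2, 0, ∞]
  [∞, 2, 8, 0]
Closure =
  [0, 7, 13, 5]
  [1, 0, 11, 3]
  [3, 2, 0, 5]
  [3, 2, 8, 0]

This is the Floyd-Warshall all-pairs shortest-path computation. For each intermediate vertex k = 0, 1, …, 3, update dist[i][j] ← min(dist[i][j], dist[i][k] + dist[k][j]). The final matrix gives, for each (i, j), the minimum total weight of any directed path from i to j (possibly empty when i = j).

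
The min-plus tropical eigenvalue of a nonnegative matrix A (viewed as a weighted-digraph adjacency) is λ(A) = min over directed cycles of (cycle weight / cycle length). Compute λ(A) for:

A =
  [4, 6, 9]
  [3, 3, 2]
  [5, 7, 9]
λ(A) = 3

Enumerate directed cycles and compute their means (weight / length). Sample:
  cycle 0 → 0: weight = 4, length = 1, mean = 4/1 ≈ 4.000
  cycle 1 → 1: weight = 3, length = 1, mean = 3/1 ≈ 3.000
  cycle 2 → 2: weight = 9, length = 1, mean = 9/1 ≈ 9.000
  cycle 0 → 1 → 0: weight = 9, length = 2, mean = 9/2 ≈ 4.500
  cycle 0 → 2 → 0: weight = 14, length = 2, mean = 14/2 ≈ 7.000
  cycle 1 → 0 → 1: weight = 9, length = 2, mean = 9/2 ≈ 4.500
Minimum mean = 3.000, attained e.g. along the cycle 1 → 1 with weight 3 and length 1. So λ(A) = 3/1 = 3.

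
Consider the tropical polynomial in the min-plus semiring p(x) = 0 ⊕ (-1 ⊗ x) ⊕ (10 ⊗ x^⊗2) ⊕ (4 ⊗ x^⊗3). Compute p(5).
p(5) = 0

A tropical monomial a ⊗ x^⊗i evaluates to a + i · x. Evaluating each term at x = 5:
  Term 0 contributes 0 + 0 · 5 = 0
  Term 1 contributes -1 + 1 · 5 = 4
  Term 2 contributes 10 + 2 · 5 = 20
  Term 3 contributes 4 + 3 · 5 = 19
p(5) = ⊕ of these = min[0, 4, 20, 19] = 0.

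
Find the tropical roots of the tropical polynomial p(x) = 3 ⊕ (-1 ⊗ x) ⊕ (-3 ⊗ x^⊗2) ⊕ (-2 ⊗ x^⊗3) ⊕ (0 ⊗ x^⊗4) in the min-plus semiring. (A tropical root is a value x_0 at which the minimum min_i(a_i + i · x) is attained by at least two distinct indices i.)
Roots: {-2, -1, 2, 4}

Each tropical root is a break point of the lower envelope of the lines y = a_i + i · x (there are 5 lines, with slopes 0, 1, ..., 4). Only the lines that attain the minimum somewhere contribute to roots; other lines are dominated. Here the surviving (envelope) indices are i = 4, i = 3, i = 2, i = 1, i = 0.
Intersections between consecutive envelope lines give the roots: for adjacent envelope indices i < j the intersection is x = (a_i − a_j) / (j − i). Reading off the sorted break points: {-2, -1, 2, 4}.
Verification: at each break x_0, at least two indices attain the minimum of min_i(a_i + i · x_0).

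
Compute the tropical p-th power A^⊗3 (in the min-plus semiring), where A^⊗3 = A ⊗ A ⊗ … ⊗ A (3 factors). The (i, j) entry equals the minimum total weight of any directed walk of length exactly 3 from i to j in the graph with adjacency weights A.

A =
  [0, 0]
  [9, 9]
A^⊗3 =
  [0, 0]
  [9, 9]

Each entry (A^⊗3)_ij equals the minimum over all length-3 walks i = v_0 → v_1 → … → v_3 = j of Σ_t A[v_t][v_{t+1}]. For example, for (i, j) = (0, 1) we minimise over 4 possible intermediate vertex sequences; the minimum is 0, attained along the walk 0 → 0 → 0 → 1.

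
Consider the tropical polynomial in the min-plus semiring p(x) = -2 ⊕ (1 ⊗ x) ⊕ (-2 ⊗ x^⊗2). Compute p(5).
p(5) = -2

A tropical monomial a ⊗ x^⊗i evaluates to a + i · x. Evaluating each term at x = 5:
  Term 0 contributes -2 + 0 · 5 = -2
  Term 1 contributes 1 + 1 · 5 = 6
  Term 2 contributes -2 + 2 · 5 = 8
p(5) = ⊕ of these = min[-2, 6, 8] = -2.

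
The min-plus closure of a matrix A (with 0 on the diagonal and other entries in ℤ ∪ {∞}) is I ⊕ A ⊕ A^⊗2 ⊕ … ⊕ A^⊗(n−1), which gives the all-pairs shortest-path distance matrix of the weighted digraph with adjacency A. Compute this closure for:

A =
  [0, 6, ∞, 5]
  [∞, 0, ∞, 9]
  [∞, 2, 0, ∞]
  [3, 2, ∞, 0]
Closure =
  [0, 6, ∞, 5]
  [12, 0, ∞, 9]
  [14, 2, 0, 11]
  [3, 2, ∞, 0]

This is the Floyd-Warshall all-pairs shortest-path computation. For each intermediate vertex k = 0, 1, …, 3, update dist[i][j] ← min(dist[i][j], dist[i][k] + dist[k][j]). The final matrix gives, for each (i, j), the minimum total weight of any directed path from i to j (possibly empty when i = j).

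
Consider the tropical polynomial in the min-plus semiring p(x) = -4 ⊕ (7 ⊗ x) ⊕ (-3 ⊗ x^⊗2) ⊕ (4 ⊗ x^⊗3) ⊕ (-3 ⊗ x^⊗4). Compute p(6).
p(6) = -4

A tropical monomial a ⊗ x^⊗i evaluates to a + i · x. Evaluating each term at x = 6:
  Term 0 contributes -4 + 0 · 6 = -4
  Term 1 contributes 7 + 1 · 6 = 13
  Term 2 contributes -3 + 2 · 6 = 9
  Term 3 contributes 4 + 3 · 6 = 22
  Term 4 contributes -3 + 4 · 6 = 21
p(6) = ⊕ of these = min[-4, 13, 9, 22, 21] = -4.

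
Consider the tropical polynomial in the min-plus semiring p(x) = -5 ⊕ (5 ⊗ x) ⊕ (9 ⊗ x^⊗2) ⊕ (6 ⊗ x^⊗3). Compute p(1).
p(1) = -5

A tropical monomial a ⊗ x^⊗i evaluates to a + i · x. Evaluating each term at x = 1:
  Term 0 contributes -5 + 0 · 1 = -5
  Term 1 contributes 5 + 1 · 1 = 6
  Term 2 contributes 9 + 2 · 1 = 11
  Term 3 contributes 6 + 3 · 1 = 9
p(1) = ⊕ of these = min[-5, 6, 11, 9] = -5.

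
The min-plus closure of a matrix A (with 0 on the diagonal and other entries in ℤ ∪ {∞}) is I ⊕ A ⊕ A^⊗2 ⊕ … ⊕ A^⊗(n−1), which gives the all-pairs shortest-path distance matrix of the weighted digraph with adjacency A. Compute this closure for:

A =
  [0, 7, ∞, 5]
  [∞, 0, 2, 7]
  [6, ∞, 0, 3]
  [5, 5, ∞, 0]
Closure =
  [0, 7, 9, 5]
  [8, 0, 2, 5]
  [6, 8, 0, 3]
  [5, 5, 7, 0]

This is the Floyd-Warshall all-pairs shortest-path computation. For each intermediate vertex k = 0, 1, …, 3, update dist[i][j] ← min(dist[i][j], dist[i][k] + dist[k][j]). The final matrix gives, for each (i, j), the minimum total weight of any directed path from i to j (possibly empty when i = j).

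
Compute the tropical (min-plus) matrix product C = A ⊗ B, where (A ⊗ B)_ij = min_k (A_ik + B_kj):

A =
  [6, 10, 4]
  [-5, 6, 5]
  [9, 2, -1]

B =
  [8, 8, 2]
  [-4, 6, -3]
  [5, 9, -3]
A ⊗ B =
  [6, 13, 1]
  [2, 3, -3]
  [-2, 8, -4]

Apply the min-plus product entry-by-entry:
  C[0][0] = min over k of (A[0][0] + B[0][0] = 6 + 8 = 14, A[0][1] + B[1][0] = 10 + -4 = 6, A[0][2] + B[2][0] = 4 + 5 = 9) = 6 (attained at k = 1)
  C[0][1] = min over k of (A[0][0] + B[0][1] = 6 + 8 = 14, A[0][1] + B[1][1] = 10 + 6 = 16, A[0][2] + B[2][1] = 4 + 9 = 13) = 13 (attained at k = 2)
  C[0][2] = min over k of (A[0][0] + B[0][2] = 6 + 2 = 8, A[0][1] + B[1][2] = 10 + -3 = 7, A[0][2] + B[2][2] = 4 + -3 = 1) = 1 (attained at k = 2)
  C[1][0] = min over k of (A[1][0] + B[0][0] = -5 + 8 = 3, A[1][1] + B[1][0] = 6 + -4 = 2, A[1][2] + B[2][0] = 5 + 5 = 10) = 2 (attained at k = 1)
  C[1][1] = min over k of (A[1][0] + B[0][1] = -5 + 8 = 3, A[1][1] + B[1][1] = 6 + 6 = 12, A[1][2] + B[2][1] = 5 + 9 = 14) = 3 (attained at k = 0)
  C[1][2] = min over k of (A[1][0] + B[0][2] = -5 + 2 = -3, A[1][1] + B[1][2] = 6 + -3 = 3, A[1][2] + B[2][2] = 5 + -3 = 2) = -3 (attained at k = 0)
  C[2][0] = min over k of (A[2][0] + B[0][0] = 9 + 8 = 17, A[2][1] + B[1][0] = 2 + -4 = -2, A[2][2] + B[2][0] = -1 + 5 = 4) = -2 (attained at k = 1)
  C[2][1] = min over k of (A[2][0] + B[0][1] = 9 + 8 = 17, A[2][1] + B[1][1] = 2 + 6 = 8, A[2][2] + B[2][1] = -1 + 9 = 8) = 8 (attained at k = 1)
  C[2][2] = min over k of (A[2][0] + B[0][2] = 9 + 2 = 11, A[2][1] + B[1][2] = 2 + -3 = -1, A[2][2] + B[2][2] = -1 + -3 = -4) = -4 (attained at k = 2)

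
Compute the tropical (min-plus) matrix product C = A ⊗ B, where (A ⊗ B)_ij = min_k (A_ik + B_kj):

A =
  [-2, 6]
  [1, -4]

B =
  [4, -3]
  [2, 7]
A ⊗ B =
  [2, -5]
  [-2, -2]

Apply the min-plus product entry-by-entry:
  C[0][0] = min over k of (A[0][0] + B[0][0] = -2 + 4 = 2, A[0][1] + B[1][0] = 6 + 2 = 8) = 2 (attained at k = 0)
  C[0][1] = min over k of (A[0][0] + B[0][1] = -2 + -3 = -5, A[0][1] + B[1][1] = 6 + 7 = 13) = -5 (attained at k = 0)
  C[1][0] = min over k of (A[1][0] + B[0][0] = 1 + 4 = 5, A[1][1] + B[1][0] = -4 + 2 = -2) = -2 (attained at k = 1)
  C[1][1] = min over k of (A[1][0] + B[0][1] = 1 + -3 = -2, A[1][1] + B[1][1] = -4 + 7 = 3) = -2 (attained at k = 0)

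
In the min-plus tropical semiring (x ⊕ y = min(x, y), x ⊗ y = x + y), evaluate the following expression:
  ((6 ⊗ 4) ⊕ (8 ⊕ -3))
((6 ⊗ 4) ⊕ (8 ⊕ -3)) = -3

Expand innermost to outermost. Recall ⊕ takes the minimum of its arguments and ⊗ takes their sum. Working out the expression ((6 ⊗ 4) ⊕ (8 ⊕ -3)) gives -3.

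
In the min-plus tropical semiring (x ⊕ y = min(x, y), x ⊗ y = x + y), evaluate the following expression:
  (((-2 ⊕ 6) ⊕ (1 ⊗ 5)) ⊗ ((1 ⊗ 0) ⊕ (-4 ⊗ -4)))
(((-2 ⊕ 6) ⊕ (1 ⊗ 5)) ⊗ ((1 ⊗ 0) ⊕ (-4 ⊗ -4))) = -10

Expand innermost to outermost. Recall ⊕ takes the minimum of its arguments and ⊗ takes their sum. Working out the expression (((-2 ⊕ 6) ⊕ (1 ⊗ 5)) ⊗ ((1 ⊗ 0) ⊕ (-4 ⊗ -4))) gives -10.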